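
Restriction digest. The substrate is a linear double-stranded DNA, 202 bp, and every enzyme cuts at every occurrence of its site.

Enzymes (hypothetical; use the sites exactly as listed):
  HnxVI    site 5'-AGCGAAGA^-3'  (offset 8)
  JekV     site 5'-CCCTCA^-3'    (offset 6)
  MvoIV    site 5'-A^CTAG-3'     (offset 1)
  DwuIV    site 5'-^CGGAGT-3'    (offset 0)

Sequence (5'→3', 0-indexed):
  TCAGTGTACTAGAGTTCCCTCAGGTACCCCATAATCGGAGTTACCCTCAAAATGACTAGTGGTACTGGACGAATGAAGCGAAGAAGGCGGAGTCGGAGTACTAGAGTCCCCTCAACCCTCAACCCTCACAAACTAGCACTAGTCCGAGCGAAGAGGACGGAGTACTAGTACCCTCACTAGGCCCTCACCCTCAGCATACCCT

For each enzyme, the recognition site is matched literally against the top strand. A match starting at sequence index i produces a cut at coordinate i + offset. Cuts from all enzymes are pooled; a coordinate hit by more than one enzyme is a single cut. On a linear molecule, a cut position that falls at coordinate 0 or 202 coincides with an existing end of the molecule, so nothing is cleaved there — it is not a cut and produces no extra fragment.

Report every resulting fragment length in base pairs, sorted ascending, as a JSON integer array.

[3,3,4,6,6,6,6,7,7,7,7,8,9,11,12,13,14,14,14,16,29]

Scan for sites:
  HnxVI AGCGAAGA/8: at [76, 146] ⇒ [84, 154]
  JekV CCCTCA/6: at [16, 43, 108, 115, 122, 170, 181, 187] ⇒ [22, 49, 114, 121, 128, 176, 187, 193]
  MvoIV ACTAG/1: at [7, 54, 99, 131, 137, 163, 175] ⇒ [8, 55, 100, 132, 138, 164, 176]
  DwuIV CGGAGT/0: at [35, 87, 93, 157] ⇒ [35, 87, 93, 157]

Pooled cuts: [8, 22, 35, 49, 55, 84, 87, 93, 100, 114, 121, 128, 132, 138, 154, 157, 164, 176, 187, 193]

Fragment lengths:
  [0,8): 8 bp
  [8,22): 14 bp
  [22,35): 13 bp
  [35,49): 14 bp
  [49,55): 6 bp
  [55,84): 29 bp
  [84,87): 3 bp
  [87,93): 6 bp
  [93,100): 7 bp
  [100,114): 14 bp
  [114,121): 7 bp
  [121,128): 7 bp
  [128,132): 4 bp
  [132,138): 6 bp
  [138,154): 16 bp
  [154,157): 3 bp
  [157,164): 7 bp
  [164,176): 12 bp
  [176,187): 11 bp
  [187,193): 6 bp
  [193,202): 9 bp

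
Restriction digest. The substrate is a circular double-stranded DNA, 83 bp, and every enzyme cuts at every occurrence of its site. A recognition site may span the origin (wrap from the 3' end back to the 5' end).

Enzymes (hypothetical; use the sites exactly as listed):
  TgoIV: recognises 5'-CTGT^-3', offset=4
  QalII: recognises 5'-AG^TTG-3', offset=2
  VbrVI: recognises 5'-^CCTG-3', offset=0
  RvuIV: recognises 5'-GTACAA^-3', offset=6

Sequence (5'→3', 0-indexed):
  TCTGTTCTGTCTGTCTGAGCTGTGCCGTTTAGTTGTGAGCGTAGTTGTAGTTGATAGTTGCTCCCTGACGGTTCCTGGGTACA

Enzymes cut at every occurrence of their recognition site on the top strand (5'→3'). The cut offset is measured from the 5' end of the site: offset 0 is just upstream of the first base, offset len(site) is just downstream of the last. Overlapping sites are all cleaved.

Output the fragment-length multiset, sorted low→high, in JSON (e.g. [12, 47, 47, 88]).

[4,5,6,6,7,9,9,10,12,15]

Per-enzyme occurrences:
  TgoIV CTGT/4: at [1, 6, 10, 19] ⇒ [5, 10, 14, 23]
  QalII AGTTG/2: at [30, 42, 48, 55] ⇒ [32, 44, 50, 57]
  VbrVI CCTG/0: at [63, 73] ⇒ [63, 73]
  RvuIV (GTACAA, off=6): no sites

Pooled cuts: [5, 10, 14, 23, 32, 44, 50, 57, 63, 73]

Fragments:
  5→10: 5 bp
  10→14: 4 bp
  14→23: 9 bp
  23→32: 9 bp
  32→44: 12 bp
  44→50: 6 bp
  50→57: 7 bp
  57→63: 6 bp
  63→73: 10 bp
  73→5 (wrap): 83-73+5 = 15 bp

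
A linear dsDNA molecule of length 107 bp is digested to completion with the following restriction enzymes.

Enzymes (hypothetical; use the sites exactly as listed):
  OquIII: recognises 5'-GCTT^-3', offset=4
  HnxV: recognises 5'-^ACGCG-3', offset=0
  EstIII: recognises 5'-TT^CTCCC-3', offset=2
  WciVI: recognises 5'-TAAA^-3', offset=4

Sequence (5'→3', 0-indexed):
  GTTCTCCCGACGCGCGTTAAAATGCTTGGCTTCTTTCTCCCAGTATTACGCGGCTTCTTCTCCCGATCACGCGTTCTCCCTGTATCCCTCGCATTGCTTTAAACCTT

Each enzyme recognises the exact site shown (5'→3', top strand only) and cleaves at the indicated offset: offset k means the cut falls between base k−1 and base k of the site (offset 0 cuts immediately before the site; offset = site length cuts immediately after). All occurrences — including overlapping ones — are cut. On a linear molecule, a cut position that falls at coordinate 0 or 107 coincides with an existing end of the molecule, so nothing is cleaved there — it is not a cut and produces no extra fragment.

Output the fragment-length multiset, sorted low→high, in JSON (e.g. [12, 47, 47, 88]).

Site scan:
  OquIII GCTT/4: at [23, 28, 52, 95] ⇒ [27, 32, 56, 99]
  HnxV ACGCG/0: at [9, 47, 68] ⇒ [9, 47, 68]
  EstIII TTCTCCC/2: at [1, 34, 57, 73] ⇒ [3, 36, 59, 75]
  WciVI TAAA/4: at [17, 99] ⇒ [21, 103]

Pooled cuts: [3, 9, 21, 27, 32, 36, 47, 56, 59, 68, 75, 99, 103]

Fragments:
  [0,3): 3 bp
  [3,9): 6 bp
  [9,21): 12 bp
  [21,27): 6 bp
  [27,32): 5 bp
  [32,36): 4 bp
  [36,47): 11 bp
  [47,56): 9 bp
  [56,59): 3 bp
  [59,68): 9 bp
  [68,75): 7 bp
  [75,99): 24 bp
  [99,103): 4 bp
  [103,107): 4 bp

[3,3,4,4,4,5,6,6,7,9,9,11,12,24]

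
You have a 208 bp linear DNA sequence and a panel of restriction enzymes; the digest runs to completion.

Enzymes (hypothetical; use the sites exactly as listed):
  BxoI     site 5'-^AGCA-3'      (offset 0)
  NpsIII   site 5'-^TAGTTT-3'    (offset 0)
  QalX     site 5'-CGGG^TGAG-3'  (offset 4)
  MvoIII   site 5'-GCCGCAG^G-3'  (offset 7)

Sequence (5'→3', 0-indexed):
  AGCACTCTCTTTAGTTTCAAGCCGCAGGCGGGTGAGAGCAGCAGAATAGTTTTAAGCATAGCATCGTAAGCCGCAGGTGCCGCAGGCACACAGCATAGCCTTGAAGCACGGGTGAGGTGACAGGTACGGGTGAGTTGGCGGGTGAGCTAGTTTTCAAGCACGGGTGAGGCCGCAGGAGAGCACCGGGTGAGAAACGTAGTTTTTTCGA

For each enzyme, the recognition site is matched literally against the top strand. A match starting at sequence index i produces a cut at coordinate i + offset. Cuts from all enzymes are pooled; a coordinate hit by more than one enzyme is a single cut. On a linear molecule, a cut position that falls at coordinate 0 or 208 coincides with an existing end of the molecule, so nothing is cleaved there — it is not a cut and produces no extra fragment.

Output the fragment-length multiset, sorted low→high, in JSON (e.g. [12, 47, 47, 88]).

[3,3,4,5,5,5,6,7,8,8,8,9,9,9,9,11,11,12,12,13,16,17,18]

Site scan:
  BxoI AGCA/0: at [0, 36, 39, 54, 59, 91, 104, 156, 178] ⇒ [36, 39, 54, 59, 91, 104, 156, 178] (position 0 is a terminus of the linear molecule — no cut)
  NpsIII TAGTTT/0: at [11, 46, 147, 196] ⇒ [11, 46, 147, 196]
  QalX CGGGTGAG/4: at [28, 108, 126, 138, 160, 183] ⇒ [32, 112, 130, 142, 164, 187]
  MvoIII GCCGCAGG/7: at [20, 69, 78, 168] ⇒ [27, 76, 85, 175]

All cut coordinates (distinct, sorted): [11, 27, 32, 36, 39, 46, 54, 59, 76, 85, 91, 104, 112, 130, 142, 147, 156, 164, 175, 178, 187, 196]

Fragments:
  [0,11): 11 bp
  [11,27): 16 bp
  [27,32): 5 bp
  [32,36): 4 bp
  [36,39): 3 bp
  [39,46): 7 bp
  [46,54): 8 bp
  [54,59): 5 bp
  [59,76): 17 bp
  [76,85): 9 bp
  [85,91): 6 bp
  [91,104): 13 bp
  [104,112): 8 bp
  [112,130): 18 bp
  [130,142): 12 bp
  [142,147): 5 bp
  [147,156): 9 bp
  [156,164): 8 bp
  [164,175): 11 bp
  [175,178): 3 bp
  [178,187): 9 bp
  [187,196): 9 bp
  [196,208): 12 bp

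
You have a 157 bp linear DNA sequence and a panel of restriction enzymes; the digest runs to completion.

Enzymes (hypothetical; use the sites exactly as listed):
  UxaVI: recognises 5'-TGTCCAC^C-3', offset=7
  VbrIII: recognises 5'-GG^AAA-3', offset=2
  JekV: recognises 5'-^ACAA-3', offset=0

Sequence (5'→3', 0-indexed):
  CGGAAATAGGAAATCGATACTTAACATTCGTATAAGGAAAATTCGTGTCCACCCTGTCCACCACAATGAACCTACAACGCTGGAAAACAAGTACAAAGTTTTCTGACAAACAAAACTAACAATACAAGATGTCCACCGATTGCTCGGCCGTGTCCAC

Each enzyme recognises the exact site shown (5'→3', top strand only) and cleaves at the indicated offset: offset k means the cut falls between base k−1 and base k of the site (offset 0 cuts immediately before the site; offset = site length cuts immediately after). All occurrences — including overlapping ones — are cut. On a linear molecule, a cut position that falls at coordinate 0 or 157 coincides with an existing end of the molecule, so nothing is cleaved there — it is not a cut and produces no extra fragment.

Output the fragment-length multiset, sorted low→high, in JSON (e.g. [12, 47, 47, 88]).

[1,3,3,4,5,6,7,9,9,10,11,13,13,15,21,27]

Scan for sites:
  UxaVI (TGTCCACC, off=7): starts [45, 54, 129] → cuts [52, 61, 136]
  VbrIII (GGAAA, off=2): starts [1, 8, 35, 81] → cuts [3, 10, 37, 83]
  JekV (ACAA, off=0): starts [62, 73, 86, 92, 105, 109, 118, 123] → cuts [62, 73, 86, 92, 105, 109, 118, 123]

Pooled cuts: [3, 10, 37, 52, 61, 62, 73, 83, 86, 92, 105, 109, 118, 123, 136]

Fragments:
  [0,3): 3 bp
  [3,10): 7 bp
  [10,37): 27 bp
  [37,52): 15 bp
  [52,61): 9 bp
  [61,62): 1 bp
  [62,73): 11 bp
  [73,83): 10 bp
  [83,86): 3 bp
  [86,92): 6 bp
  [92,105): 13 bp
  [105,109): 4 bp
  [109,118): 9 bp
  [118,123): 5 bp
  [123,136): 13 bp
  [136,157): 21 bp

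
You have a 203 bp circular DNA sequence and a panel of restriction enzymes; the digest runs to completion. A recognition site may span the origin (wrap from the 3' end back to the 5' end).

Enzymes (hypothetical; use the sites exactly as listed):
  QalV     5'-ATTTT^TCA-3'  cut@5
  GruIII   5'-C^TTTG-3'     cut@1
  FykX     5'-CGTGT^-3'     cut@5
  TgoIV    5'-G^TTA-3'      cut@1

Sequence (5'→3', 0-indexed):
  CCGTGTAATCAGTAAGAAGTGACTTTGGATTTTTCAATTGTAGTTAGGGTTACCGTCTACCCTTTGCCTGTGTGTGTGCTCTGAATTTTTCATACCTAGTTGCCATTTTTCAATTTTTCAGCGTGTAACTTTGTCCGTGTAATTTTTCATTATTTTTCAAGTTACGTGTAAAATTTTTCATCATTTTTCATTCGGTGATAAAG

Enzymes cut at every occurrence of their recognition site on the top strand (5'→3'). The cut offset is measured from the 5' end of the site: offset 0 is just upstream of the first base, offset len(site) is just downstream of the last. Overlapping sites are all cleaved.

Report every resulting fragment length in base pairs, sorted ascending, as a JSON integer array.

[3,5,6,6,8,8,8,9,10,10,10,10,11,13,17,20,22,27]

Scan for sites:
  QalV ATTTTTCA/5: at [28, 84, 104, 112, 141, 151, 172, 182] ⇒ [33, 89, 109, 117, 146, 156, 177, 187]
  GruIII CTTTG/1: at [22, 61, 128] ⇒ [23, 62, 129]
  FykX CGTGT/5: at [1, 121, 135, 164] ⇒ [6, 126, 140, 169]
  TgoIV GTTA/1: at [42, 48, 160] ⇒ [43, 49, 161]

All cut coordinates (distinct, sorted): [6, 23, 33, 43, 49, 62, 89, 109, 117, 126, 129, 140, 146, 156, 161, 169, 177, 187]

Fragment lengths:
  6→23: 17 bp
  23→33: 10 bp
  33→43: 10 bp
  43→49: 6 bp
  49→62: 13 bp
  62→89: 27 bp
  89→109: 20 bp
  109→117: 8 bp
  117→126: 9 bp
  126→129: 3 bp
  129→140: 11 bp
  140→146: 6 bp
  146→156: 10 bp
  156→161: 5 bp
  161→169: 8 bp
  169→177: 8 bp
  177→187: 10 bp
  187→6 (wrap): 203-187+6 = 22 bp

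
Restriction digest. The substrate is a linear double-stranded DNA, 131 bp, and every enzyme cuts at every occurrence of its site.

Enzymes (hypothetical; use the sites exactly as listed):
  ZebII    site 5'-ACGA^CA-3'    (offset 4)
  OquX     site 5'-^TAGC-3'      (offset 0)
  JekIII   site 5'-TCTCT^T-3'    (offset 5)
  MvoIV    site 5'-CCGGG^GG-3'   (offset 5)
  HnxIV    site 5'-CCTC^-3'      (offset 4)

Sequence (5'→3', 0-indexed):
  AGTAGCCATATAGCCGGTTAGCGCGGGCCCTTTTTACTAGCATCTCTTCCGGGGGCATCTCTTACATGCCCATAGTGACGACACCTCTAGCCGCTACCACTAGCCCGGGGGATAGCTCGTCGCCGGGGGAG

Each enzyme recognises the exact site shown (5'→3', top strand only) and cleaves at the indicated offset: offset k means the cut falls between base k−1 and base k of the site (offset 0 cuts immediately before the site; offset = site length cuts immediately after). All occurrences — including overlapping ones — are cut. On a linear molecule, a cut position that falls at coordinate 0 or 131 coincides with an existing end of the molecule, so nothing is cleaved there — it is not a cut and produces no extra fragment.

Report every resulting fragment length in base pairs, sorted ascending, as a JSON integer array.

[2,3,4,6,6,8,8,9,9,10,13,15,19,19]

Scan for sites:
  ZebII ACGACA/4: at [77] ⇒ [81]
  OquX TAGC/0: at [2, 10, 18, 37, 87, 100, 112] ⇒ [2, 10, 18, 37, 87, 100, 112]
  JekIII TCTCTT/5: at [42, 57] ⇒ [47, 62]
  MvoIV CCGGGGG/5: at [48, 104, 122] ⇒ [53, 109, 127]
  HnxIV CCTC/4: at [83] ⇒ [87]

Pooled cuts: [2, 10, 18, 37, 47, 53, 62, 81, 87, 100, 109, 112, 127]

Fragment lengths:
  [0,2): 2 bp
  [2,10): 8 bp
  [10,18): 8 bp
  [18,37): 19 bp
  [37,47): 10 bp
  [47,53): 6 bp
  [53,62): 9 bp
  [62,81): 19 bp
  [81,87): 6 bp
  [87,100): 13 bp
  [100,109): 9 bp
  [109,112): 3 bp
  [112,127): 15 bp
  [127,131): 4 bp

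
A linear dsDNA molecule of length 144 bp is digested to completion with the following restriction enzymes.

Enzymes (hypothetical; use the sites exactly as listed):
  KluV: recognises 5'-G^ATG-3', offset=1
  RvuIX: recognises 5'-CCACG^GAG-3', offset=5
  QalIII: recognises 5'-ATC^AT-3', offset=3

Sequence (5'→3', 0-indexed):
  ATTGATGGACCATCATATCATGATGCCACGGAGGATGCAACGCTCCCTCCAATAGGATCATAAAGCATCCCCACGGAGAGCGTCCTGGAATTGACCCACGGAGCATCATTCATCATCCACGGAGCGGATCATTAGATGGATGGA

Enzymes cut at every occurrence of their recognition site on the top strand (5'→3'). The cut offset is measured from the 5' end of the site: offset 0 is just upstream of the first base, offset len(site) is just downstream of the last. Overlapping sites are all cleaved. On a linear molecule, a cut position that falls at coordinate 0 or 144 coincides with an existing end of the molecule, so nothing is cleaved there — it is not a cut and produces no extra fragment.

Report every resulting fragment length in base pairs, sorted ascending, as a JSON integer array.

[3,4,4,4,5,5,5,7,7,7,8,9,10,16,25,25]

Site scan:
  KluV GATG/1: at [3, 21, 33, 134, 138] ⇒ [4, 22, 34, 135, 139]
  RvuIX CCACGGAG/5: at [25, 70, 95, 116] ⇒ [30, 75, 100, 121]
  QalIII ATCAT/3: at [11, 16, 56, 104, 111, 127] ⇒ [14, 19, 59, 107, 114, 130]

All cut coordinates (distinct, sorted): [4, 14, 19, 22, 30, 34, 59, 75, 100, 107, 114, 121, 130, 135, 139]

Fragments:
  [0,4): 4 bp
  [4,14): 10 bp
  [14,19): 5 bp
  [19,22): 3 bp
  [22,30): 8 bp
  [30,34): 4 bp
  [34,59): 25 bp
  [59,75): 16 bp
  [75,100): 25 bp
  [100,107): 7 bp
  [107,114): 7 bp
  [114,121): 7 bp
  [121,130): 9 bp
  [130,135): 5 bp
  [135,139): 4 bp
  [139,144): 5 bp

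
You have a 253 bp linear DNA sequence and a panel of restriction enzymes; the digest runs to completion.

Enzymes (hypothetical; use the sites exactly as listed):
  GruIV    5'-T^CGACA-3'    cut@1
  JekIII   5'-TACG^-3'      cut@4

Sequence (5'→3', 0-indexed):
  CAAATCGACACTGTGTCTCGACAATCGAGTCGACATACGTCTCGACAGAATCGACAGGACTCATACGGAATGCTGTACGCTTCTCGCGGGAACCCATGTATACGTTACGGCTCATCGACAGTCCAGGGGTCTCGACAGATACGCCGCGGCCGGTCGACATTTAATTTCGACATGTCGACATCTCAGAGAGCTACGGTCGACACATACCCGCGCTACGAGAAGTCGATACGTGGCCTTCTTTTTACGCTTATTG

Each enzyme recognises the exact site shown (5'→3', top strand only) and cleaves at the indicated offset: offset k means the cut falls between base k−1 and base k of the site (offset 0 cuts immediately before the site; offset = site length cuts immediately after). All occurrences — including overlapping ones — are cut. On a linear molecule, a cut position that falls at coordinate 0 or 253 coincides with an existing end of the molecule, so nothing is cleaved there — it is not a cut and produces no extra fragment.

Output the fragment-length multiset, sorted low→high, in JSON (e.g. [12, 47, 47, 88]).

[2,3,5,5,6,7,8,9,9,11,11,12,12,13,13,13,16,16,17,20,20,25]

Per-enzyme occurrences:
  GruIV TCGACA/1: at [4, 17, 29, 41, 50, 114, 131, 153, 166, 174, 196] ⇒ [5, 18, 30, 42, 51, 115, 132, 154, 167, 175, 197]
  JekIII TACG/4: at [35, 63, 75, 100, 105, 139, 191, 213, 226, 242] ⇒ [39, 67, 79, 104, 109, 143, 195, 217, 230, 246]

Pooled cuts: [5, 18, 30, 39, 42, 51, 67, 79, 104, 109, 115, 132, 143, 154, 167, 175, 195, 197, 217, 230, 246]

Fragment lengths:
  [0,5): 5 bp
  [5,18): 13 bp
  [18,30): 12 bp
  [30,39): 9 bp
  [39,42): 3 bp
  [42,51): 9 bp
  [51,67): 16 bp
  [67,79): 12 bp
  [79,104): 25 bp
  [104,109): 5 bp
  [109,115): 6 bp
  [115,132): 17 bp
  [132,143): 11 bp
  [143,154): 11 bp
  [154,167): 13 bp
  [167,175): 8 bp
  [175,195): 20 bp
  [195,197): 2 bp
  [197,217): 20 bp
  [217,230): 13 bp
  [230,246): 16 bp
  [246,253): 7 bp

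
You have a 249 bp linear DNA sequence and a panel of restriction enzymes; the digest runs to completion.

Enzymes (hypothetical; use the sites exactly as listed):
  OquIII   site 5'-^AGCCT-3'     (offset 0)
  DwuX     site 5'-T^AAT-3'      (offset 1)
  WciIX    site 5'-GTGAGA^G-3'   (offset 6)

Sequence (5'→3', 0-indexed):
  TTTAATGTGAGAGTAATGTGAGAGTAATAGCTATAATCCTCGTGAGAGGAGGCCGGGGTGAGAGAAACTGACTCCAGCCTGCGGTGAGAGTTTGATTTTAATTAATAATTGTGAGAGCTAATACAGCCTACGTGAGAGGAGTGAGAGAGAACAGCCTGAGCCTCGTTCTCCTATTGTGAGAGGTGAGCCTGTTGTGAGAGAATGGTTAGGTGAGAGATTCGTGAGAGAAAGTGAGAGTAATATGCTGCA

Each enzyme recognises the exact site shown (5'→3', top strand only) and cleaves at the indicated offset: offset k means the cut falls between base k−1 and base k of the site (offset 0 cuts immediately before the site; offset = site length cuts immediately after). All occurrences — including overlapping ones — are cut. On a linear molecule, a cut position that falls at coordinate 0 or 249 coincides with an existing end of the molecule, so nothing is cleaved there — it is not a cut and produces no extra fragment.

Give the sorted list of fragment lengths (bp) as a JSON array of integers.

Scan for sites:
  OquIII AGCCT/0: at [75, 124, 152, 158, 185] ⇒ [75, 124, 152, 158, 185]
  DwuX TAAT/1: at [2, 13, 24, 33, 98, 102, 105, 118, 237] ⇒ [3, 14, 25, 34, 99, 103, 106, 119, 238]
  WciIX GTGAGAG/6: at [6, 17, 41, 57, 83, 110, 131, 140, 175, 193, 209, 220, 230] ⇒ [12, 23, 47, 63, 89, 116, 137, 146, 181, 199, 215, 226, 236]

All cut coordinates (distinct, sorted): [3, 12, 14, 23, 25, 34, 47, 63, 75, 89, 99, 103, 106, 116, 119, 124, 137, 146, 152, 158, 181, 185, 199, 215, 226, 236, 238]

Fragment lengths:
  [0,3): 3 bp
  [3,12): 9 bp
  [12,14): 2 bp
  [14,23): 9 bp
  [23,25): 2 bp
  [25,34): 9 bp
  [34,47): 13 bp
  [47,63): 16 bp
  [63,75): 12 bp
  [75,89): 14 bp
  [89,99): 10 bp
  [99,103): 4 bp
  [103,106): 3 bp
  [106,116): 10 bp
  [116,119): 3 bp
  [119,124): 5 bp
  [124,137): 13 bp
  [137,146): 9 bp
  [146,152): 6 bp
  [152,158): 6 bp
  [158,181): 23 bp
  [181,185): 4 bp
  [185,199): 14 bp
  [199,215): 16 bp
  [215,226): 11 bp
  [226,236): 10 bp
  [236,238): 2 bp
  [238,249): 11 bp

[2,2,2,3,3,3,4,4,5,6,6,9,9,9,9,10,10,10,11,11,12,13,13,14,14,16,16,23]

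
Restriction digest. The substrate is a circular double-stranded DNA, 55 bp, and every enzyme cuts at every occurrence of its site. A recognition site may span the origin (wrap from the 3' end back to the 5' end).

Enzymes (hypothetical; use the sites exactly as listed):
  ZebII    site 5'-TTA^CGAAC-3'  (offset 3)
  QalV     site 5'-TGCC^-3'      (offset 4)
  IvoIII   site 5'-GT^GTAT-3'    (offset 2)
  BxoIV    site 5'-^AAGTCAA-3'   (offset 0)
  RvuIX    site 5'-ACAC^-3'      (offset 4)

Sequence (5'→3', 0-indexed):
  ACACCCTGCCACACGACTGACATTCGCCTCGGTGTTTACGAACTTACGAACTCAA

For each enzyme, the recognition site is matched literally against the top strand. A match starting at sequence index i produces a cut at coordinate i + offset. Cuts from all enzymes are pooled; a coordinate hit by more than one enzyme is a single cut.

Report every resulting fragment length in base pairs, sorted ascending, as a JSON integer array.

[4,6,8,13,24]

Site scan:
  ZebII (TTACGAAC, off=3): starts [35, 43] → cuts [38, 46]
  QalV (TGCC, off=4): starts [6] → cuts [10]
  IvoIII (GTGTAT, off=2): no sites
  BxoIV (AAGTCAA, off=0): no sites
  RvuIX (ACAC, off=4): starts [0, 10] → cuts [4, 14]

All cut coordinates (distinct, sorted): [4, 10, 14, 38, 46]

Fragments:
  4→10: 6 bp
  10→14: 4 bp
  14→38: 24 bp
  38→46: 8 bp
  46→4 (wrap): 55-46+4 = 13 bp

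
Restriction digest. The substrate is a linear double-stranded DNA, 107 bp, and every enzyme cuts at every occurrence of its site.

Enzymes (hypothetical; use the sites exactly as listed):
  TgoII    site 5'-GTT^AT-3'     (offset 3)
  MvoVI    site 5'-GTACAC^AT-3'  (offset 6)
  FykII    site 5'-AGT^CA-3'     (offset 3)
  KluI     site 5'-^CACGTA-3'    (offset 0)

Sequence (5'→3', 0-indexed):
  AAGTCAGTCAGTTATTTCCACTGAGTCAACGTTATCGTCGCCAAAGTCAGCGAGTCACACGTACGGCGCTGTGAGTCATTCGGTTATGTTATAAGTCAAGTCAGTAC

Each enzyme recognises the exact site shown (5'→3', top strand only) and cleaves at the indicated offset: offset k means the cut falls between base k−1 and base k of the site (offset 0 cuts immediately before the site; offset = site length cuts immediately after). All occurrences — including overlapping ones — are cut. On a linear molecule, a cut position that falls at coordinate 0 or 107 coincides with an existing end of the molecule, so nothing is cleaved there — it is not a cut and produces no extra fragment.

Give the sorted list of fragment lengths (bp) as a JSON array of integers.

Scan for sites:
  TgoII (GTTAT, off=3): starts [10, 30, 82, 87] → cuts [13, 33, 85, 90]
  MvoVI (GTACACAT, off=6): no sites
  FykII (AGTCA, off=3): starts [1, 5, 23, 44, 52, 73, 93, 98] → cuts [4, 8, 26, 47, 55, 76, 96, 101]
  KluI (CACGTA, off=0): starts [57] → cuts [57]

Pooled cuts: [4, 8, 13, 26, 33, 47, 55, 57, 76, 85, 90, 96, 101]

Fragment lengths:
  [0,4): 4 bp
  [4,8): 4 bp
  [8,13): 5 bp
  [13,26): 13 bp
  [26,33): 7 bp
  [33,47): 14 bp
  [47,55): 8 bp
  [55,57): 2 bp
  [57,76): 19 bp
  [76,85): 9 bp
  [85,90): 5 bp
  [90,96): 6 bp
  [96,101): 5 bp
  [101,107): 6 bp

[2,4,4,5,5,5,6,6,7,8,9,13,14,19]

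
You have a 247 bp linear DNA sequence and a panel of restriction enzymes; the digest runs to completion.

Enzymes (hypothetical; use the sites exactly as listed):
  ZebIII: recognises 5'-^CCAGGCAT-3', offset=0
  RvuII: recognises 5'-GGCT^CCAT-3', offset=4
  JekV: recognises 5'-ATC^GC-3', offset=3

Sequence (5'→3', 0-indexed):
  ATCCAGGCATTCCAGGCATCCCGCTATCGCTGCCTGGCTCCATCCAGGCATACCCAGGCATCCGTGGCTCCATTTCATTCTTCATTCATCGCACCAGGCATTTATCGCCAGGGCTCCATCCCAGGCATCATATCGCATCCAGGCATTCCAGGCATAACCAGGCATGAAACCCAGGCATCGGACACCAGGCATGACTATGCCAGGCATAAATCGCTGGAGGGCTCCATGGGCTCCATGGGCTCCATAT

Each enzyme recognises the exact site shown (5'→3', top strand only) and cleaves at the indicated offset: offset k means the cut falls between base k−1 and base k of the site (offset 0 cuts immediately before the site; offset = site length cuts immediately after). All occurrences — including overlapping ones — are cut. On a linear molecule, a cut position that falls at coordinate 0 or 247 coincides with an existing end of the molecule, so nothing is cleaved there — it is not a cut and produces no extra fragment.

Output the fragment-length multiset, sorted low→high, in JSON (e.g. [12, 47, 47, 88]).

[2,3,4,4,5,6,9,9,9,9,9,10,10,11,11,13,13,13,14,14,15,16,17,21]

Per-enzyme occurrences:
  ZebIII CCAGGCAT/0: at [2, 11, 43, 53, 93, 120, 138, 147, 157, 170, 184, 199] ⇒ [2, 11, 43, 53, 93, 120, 138, 147, 157, 170, 184, 199]
  RvuII GGCTCCAT/4: at [35, 65, 111, 219, 228, 237] ⇒ [39, 69, 115, 223, 232, 241]
  JekV ATCGC/3: at [25, 87, 103, 131, 209] ⇒ [28, 90, 106, 134, 212]

All cut coordinates (distinct, sorted): [2, 11, 28, 39, 43, 53, 69, 90, 93, 106, 115, 120, 134, 138, 147, 157, 170, 184, 199, 212, 223, 232, 241]

Fragment lengths:
  [0,2): 2 bp
  [2,11): 9 bp
  [11,28): 17 bp
  [28,39): 11 bp
  [39,43): 4 bp
  [43,53): 10 bp
  [53,69): 16 bp
  [69,90): 21 bp
  [90,93): 3 bp
  [93,106): 13 bp
  [106,115): 9 bp
  [115,120): 5 bp
  [120,134): 14 bp
  [134,138): 4 bp
  [138,147): 9 bp
  [147,157): 10 bp
  [157,170): 13 bp
  [170,184): 14 bp
  [184,199): 15 bp
  [199,212): 13 bp
  [212,223): 11 bp
  [223,232): 9 bp
  [232,241): 9 bp
  [241,247): 6 bp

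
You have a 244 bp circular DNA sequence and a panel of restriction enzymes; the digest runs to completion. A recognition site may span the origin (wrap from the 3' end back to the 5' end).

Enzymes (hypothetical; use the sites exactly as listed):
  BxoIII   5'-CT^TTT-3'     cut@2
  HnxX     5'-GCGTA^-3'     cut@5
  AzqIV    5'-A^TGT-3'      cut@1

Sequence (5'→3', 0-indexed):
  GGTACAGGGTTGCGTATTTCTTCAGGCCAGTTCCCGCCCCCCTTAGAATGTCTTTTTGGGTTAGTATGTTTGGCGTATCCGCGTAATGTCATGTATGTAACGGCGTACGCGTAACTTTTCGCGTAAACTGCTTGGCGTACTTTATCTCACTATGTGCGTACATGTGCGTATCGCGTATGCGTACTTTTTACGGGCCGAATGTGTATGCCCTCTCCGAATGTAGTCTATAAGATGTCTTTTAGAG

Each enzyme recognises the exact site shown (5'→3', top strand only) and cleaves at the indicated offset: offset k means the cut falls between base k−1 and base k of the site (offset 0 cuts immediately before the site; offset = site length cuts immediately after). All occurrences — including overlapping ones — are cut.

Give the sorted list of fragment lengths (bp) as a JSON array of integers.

[1,2,2,3,4,5,5,5,6,6,7,8,8,8,9,11,12,13,13,14,14,14,19,23,32]

Per-enzyme occurrences:
  BxoIII CTTTT/2: at [51, 114, 183, 235] ⇒ [53, 116, 185, 237]
  HnxX GCGTA/5: at [11, 72, 80, 102, 108, 120, 134, 155, 165, 172, 178] ⇒ [16, 77, 85, 107, 113, 125, 139, 160, 170, 177, 183]
  AzqIV ATGT/1: at [47, 65, 85, 90, 94, 151, 161, 198, 217, 231] ⇒ [48, 66, 86, 91, 95, 152, 162, 199, 218, 232]

All cut coordinates (distinct, sorted): [16, 48, 53, 66, 77, 85, 86, 91, 95, 107, 113, 116, 125, 139, 152, 160, 162, 170, 177, 183, 185, 199, 218, 232, 237]

Fragments:
  16→48: 32 bp
  48→53: 5 bp
  53→66: 13 bp
  66→77: 11 bp
  77→85: 8 bp
  85→86: 1 bp
  86→91: 5 bp
  91→95: 4 bp
  95→107: 12 bp
  107→113: 6 bp
  113→116: 3 bp
  116→125: 9 bp
  125→139: 14 bp
  139→152: 13 bp
  152→160: 8 bp
  160→162: 2 bp
  162→170: 8 bp
  170→177: 7 bp
  177→183: 6 bp
  183→185: 2 bp
  185→199: 14 bp
  199→218: 19 bp
  218→232: 14 bp
  232→237: 5 bp
  237→16 (wrap): 244-237+16 = 23 bp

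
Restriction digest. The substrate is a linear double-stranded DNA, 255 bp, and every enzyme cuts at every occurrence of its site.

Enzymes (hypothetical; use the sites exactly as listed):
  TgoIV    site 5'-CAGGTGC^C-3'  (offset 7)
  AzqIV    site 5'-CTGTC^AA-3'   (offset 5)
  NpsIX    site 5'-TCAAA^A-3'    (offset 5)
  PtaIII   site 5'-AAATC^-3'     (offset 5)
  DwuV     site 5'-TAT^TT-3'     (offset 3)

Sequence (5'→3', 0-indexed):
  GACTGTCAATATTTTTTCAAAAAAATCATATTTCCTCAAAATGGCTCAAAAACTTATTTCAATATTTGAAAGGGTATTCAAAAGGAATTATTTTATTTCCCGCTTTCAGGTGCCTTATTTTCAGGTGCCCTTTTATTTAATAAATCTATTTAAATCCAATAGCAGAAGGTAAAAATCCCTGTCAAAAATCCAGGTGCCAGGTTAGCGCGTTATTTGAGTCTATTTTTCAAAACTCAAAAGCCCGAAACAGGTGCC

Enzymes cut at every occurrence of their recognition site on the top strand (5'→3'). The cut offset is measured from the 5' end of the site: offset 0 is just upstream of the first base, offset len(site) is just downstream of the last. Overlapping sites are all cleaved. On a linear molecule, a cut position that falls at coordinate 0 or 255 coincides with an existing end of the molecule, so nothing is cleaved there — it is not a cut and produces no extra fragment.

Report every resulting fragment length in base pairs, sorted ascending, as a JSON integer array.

Site scan:
  TgoIV (CAGGTGCC, off=7): starts [106, 121, 190, 247] → cuts [113, 128, 197, 254]
  AzqIV (CTGTCAA, off=5): starts [2, 178] → cuts [7, 183]
  NpsIX (TCAAAA, off=5): starts [16, 35, 45, 77, 181, 226, 233] → cuts [21, 40, 50, 82, 186, 231, 238]
  PtaIII (AAATC, off=5): starts [22, 141, 151, 172, 185] → cuts [27, 146, 156, 177, 190]
  DwuV (TATTT, off=3): starts [9, 28, 54, 62, 88, 93, 115, 133, 146, 210, 220] → cuts [12, 31, 57, 65, 91, 96, 118, 136, 149, 213, 223]

Pooled cuts: [7, 12, 21, 27, 31, 40, 50, 57, 65, 82, 91, 96, 113, 118, 128, 136, 146, 149, 156, 177, 183, 186, 190, 197, 213, 223, 231, 238, 254]

Fragment lengths:
  [0,7): 7 bp
  [7,12): 5 bp
  [12,21): 9 bp
  [21,27): 6 bp
  [27,31): 4 bp
  [31,40): 9 bp
  [40,50): 10 bp
  [50,57): 7 bp
  [57,65): 8 bp
  [65,82): 17 bp
  [82,91): 9 bp
  [91,96): 5 bp
  [96,113): 17 bp
  [113,118): 5 bp
  [118,128): 10 bp
  [128,136): 8 bp
  [136,146): 10 bp
  [146,149): 3 bp
  [149,156): 7 bp
  [156,177): 21 bp
  [177,183): 6 bp
  [183,186): 3 bp
  [186,190): 4 bp
  [190,197): 7 bp
  [197,213): 16 bp
  [213,223): 10 bp
  [223,231): 8 bp
  [231,238): 7 bp
  [238,254): 16 bp
  [254,255): 1 bp

[1,3,3,4,4,5,5,5,6,6,7,7,7,7,7,8,8,8,9,9,9,10,10,10,10,16,16,17,17,21]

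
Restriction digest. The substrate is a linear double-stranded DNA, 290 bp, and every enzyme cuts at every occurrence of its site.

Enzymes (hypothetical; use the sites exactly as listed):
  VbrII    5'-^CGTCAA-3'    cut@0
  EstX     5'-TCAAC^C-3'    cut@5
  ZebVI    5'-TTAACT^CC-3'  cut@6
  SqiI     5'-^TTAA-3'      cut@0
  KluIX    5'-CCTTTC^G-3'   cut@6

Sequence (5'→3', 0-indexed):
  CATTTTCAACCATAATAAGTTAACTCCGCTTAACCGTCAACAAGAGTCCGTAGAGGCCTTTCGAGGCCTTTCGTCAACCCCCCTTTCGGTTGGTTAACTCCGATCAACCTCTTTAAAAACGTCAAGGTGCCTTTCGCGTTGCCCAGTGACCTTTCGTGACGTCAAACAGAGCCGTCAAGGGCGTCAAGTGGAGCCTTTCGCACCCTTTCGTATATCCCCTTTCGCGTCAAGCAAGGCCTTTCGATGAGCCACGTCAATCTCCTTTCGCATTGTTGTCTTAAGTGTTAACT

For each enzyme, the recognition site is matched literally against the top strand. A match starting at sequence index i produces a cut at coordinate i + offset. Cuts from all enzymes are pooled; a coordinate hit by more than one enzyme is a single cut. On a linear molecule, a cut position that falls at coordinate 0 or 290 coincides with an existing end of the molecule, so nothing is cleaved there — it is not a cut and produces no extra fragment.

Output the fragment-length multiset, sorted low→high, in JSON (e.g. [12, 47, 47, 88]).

[1,1,4,4,4,5,6,6,6,6,6,7,7,9,9,9,9,9,9,10,10,11,13,14,15,16,18,18,20,28]

Scan for sites:
  VbrII CGTCAA/0: at [34, 71, 119, 159, 172, 181, 224, 251] ⇒ [34, 71, 119, 159, 172, 181, 224, 251]
  EstX TCAACC/5: at [5, 73, 103] ⇒ [10, 78, 108]
  ZebVI TTAACTCC/6: at [19, 93] ⇒ [25, 99]
  SqiI TTAA/0: at [19, 29, 93, 112, 277, 284] ⇒ [19, 29, 93, 112, 277, 284]
  KluIX CCTTTCG/6: at [56, 66, 81, 129, 149, 193, 203, 217, 236, 260] ⇒ [62, 72, 87, 135, 155, 199, 209, 223, 242, 266]

All cut coordinates (distinct, sorted): [10, 19, 25, 29, 34, 62, 71, 72, 78, 87, 93, 99, 108, 112, 119, 135, 155, 159, 172, 181, 199, 209, 223, 224, 242, 251, 266, 277, 284]

Fragments:
  [0,10): 10 bp
  [10,19): 9 bp
  [19,25): 6 bp
  [25,29): 4 bp
  [29,34): 5 bp
  [34,62): 28 bp
  [62,71): 9 bp
  [71,72): 1 bp
  [72,78): 6 bp
  [78,87): 9 bp
  [87,93): 6 bp
  [93,99): 6 bp
  [99,108): 9 bp
  [108,112): 4 bp
  [112,119): 7 bp
  [119,135): 16 bp
  [135,155): 20 bp
  [155,159): 4 bp
  [159,172): 13 bp
  [172,181): 9 bp
  [181,199): 18 bp
  [199,209): 10 bp
  [209,223): 14 bp
  [223,224): 1 bp
  [224,242): 18 bp
  [242,251): 9 bp
  [251,266): 15 bp
  [266,277): 11 bp
  [277,284): 7 bp
  [284,290): 6 bp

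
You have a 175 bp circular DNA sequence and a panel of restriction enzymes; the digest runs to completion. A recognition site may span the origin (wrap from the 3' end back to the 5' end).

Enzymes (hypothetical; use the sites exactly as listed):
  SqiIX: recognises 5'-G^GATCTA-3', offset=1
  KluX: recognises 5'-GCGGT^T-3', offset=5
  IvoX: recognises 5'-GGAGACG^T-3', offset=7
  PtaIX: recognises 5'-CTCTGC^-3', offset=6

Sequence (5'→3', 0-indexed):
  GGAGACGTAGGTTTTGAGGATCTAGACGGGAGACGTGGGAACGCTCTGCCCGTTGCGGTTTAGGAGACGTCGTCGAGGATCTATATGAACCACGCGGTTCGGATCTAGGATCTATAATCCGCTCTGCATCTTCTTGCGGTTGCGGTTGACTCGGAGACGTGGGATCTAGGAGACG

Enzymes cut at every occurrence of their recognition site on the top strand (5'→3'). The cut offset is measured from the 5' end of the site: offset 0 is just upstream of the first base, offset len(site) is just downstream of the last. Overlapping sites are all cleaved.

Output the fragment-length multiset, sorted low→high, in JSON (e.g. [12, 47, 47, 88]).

[3,3,6,7,8,10,10,11,13,13,14,17,19,20,21]

Site scan:
  SqiIX GGATCTA/1: at [17, 76, 100, 107, 161] ⇒ [18, 77, 101, 108, 162]
  KluX GCGGTT/5: at [54, 93, 135, 141] ⇒ [59, 98, 140, 146]
  IvoX GGAGACGT/7: at [0, 28, 62, 152] ⇒ [7, 35, 69, 159]
  PtaIX CTCTGC/6: at [43, 121] ⇒ [49, 127]

Pooled cuts: [7, 18, 35, 49, 59, 69, 77, 98, 101, 108, 127, 140, 146, 159, 162]

Fragments:
  7→18: 11 bp
  18→35: 17 bp
  35→49: 14 bp
  49→59: 10 bp
  59→69: 10 bp
  69→77: 8 bp
  77→98: 21 bp
  98→101: 3 bp
  101→108: 7 bp
  108→127: 19 bp
  127→140: 13 bp
  140→146: 6 bp
  146→159: 13 bp
  159→162: 3 bp
  162→7 (wrap): 175-162+7 = 20 bp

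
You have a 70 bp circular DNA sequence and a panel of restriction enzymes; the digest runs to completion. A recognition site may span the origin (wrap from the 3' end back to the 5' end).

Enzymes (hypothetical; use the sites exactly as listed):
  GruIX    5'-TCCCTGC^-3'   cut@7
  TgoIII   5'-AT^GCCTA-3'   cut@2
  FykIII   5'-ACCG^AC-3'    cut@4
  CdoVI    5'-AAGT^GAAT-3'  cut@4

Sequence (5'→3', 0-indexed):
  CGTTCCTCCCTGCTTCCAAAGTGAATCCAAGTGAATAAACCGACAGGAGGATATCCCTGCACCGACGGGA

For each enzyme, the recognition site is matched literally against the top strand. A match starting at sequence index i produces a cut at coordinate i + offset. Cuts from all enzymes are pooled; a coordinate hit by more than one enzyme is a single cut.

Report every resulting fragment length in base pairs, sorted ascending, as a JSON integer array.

[4,9,10,10,18,19]

Scan for sites:
  GruIX TCCCTGC/7: at [6, 53] ⇒ [13, 60]
  TgoIII (ATGCCTA, off=2): no sites
  FykIII ACCGAC/4: at [38, 60] ⇒ [42, 64]
  CdoVI AAGTGAAT/4: at [18, 28] ⇒ [22, 32]

Pooled cuts: [13, 22, 32, 42, 60, 64]

Fragment lengths:
  13→22: 9 bp
  22→32: 10 bp
  32→42: 10 bp
  42→60: 18 bp
  60→64: 4 bp
  64→13 (wrap): 70-64+13 = 19 bp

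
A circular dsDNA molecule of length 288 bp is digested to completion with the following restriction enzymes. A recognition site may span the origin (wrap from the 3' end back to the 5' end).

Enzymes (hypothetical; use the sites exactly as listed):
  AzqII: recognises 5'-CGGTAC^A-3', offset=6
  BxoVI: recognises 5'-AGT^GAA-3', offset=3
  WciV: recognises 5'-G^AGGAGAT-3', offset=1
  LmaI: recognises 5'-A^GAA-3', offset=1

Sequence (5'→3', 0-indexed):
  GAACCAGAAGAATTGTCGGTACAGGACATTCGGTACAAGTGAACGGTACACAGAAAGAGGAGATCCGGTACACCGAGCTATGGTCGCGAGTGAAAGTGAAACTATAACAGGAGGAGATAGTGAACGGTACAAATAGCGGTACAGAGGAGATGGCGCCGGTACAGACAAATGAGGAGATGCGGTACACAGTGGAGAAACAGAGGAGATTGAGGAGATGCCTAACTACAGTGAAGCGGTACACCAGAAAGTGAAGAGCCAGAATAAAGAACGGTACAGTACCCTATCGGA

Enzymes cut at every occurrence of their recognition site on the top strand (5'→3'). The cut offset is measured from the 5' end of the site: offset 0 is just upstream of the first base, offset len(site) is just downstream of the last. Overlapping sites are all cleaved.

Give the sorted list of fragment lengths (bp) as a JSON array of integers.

[2,3,3,4,4,5,6,6,6,7,7,8,9,9,9,9,9,9,10,10,12,13,14,14,14,14,14,18,20,20]

Scan for sites:
  AzqII CGGTACA/6: at [16, 30, 43, 65, 124, 136, 156, 179, 233, 268] ⇒ [22, 36, 49, 71, 130, 142, 162, 185, 239, 274]
  BxoVI AGTGAA/3: at [37, 88, 94, 118, 226, 246] ⇒ [40, 91, 97, 121, 229, 249]
  WciV GAGGAGAT/1: at [56, 110, 143, 170, 199, 208] ⇒ [57, 111, 144, 171, 200, 209]
  LmaI AGAA/1: at [5, 8, 51, 192, 242, 257, 264, 287] ⇒ [0, 6, 9, 52, 193, 243, 258, 265]

All cut coordinates (distinct, sorted): [0, 6, 9, 22, 36, 40, 49, 52, 57, 71, 91, 97, 111, 121, 130, 142, 144, 162, 171, 185, 193, 200, 209, 229, 239, 243, 249, 258, 265, 274]

Fragment lengths:
  0→6: 6 bp
  6→9: 3 bp
  9→22: 13 bp
  22→36: 14 bp
  36→40: 4 bp
  40→49: 9 bp
  49→52: 3 bp
  52→57: 5 bp
  57→71: 14 bp
  71→91: 20 bp
  91→97: 6 bp
  97→111: 14 bp
  111→121: 10 bp
  121→130: 9 bp
  130→142: 12 bp
  142→144: 2 bp
  144→162: 18 bp
  162→171: 9 bp
  171→185: 14 bp
  185→193: 8 bp
  193→200: 7 bp
  200→209: 9 bp
  209→229: 20 bp
  229→239: 10 bp
  239→243: 4 bp
  243→249: 6 bp
  249→258: 9 bp
  258→265: 7 bp
  265→274: 9 bp
  274→0 (wrap): 288-274+0 = 14 bp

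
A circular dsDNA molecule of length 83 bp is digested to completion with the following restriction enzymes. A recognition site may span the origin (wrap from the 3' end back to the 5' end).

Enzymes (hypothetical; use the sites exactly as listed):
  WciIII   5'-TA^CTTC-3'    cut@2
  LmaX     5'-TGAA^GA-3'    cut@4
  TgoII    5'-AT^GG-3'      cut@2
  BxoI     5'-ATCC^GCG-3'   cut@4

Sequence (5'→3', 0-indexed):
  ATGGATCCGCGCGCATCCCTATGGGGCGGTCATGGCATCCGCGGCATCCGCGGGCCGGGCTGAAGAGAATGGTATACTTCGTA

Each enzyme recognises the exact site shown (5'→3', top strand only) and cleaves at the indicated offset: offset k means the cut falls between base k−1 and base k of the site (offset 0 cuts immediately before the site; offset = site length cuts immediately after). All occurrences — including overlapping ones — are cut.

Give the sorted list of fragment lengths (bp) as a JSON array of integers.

Per-enzyme occurrences:
  WciIII TACTTC/2: at [74] ⇒ [76]
  LmaX TGAAGA/4: at [60] ⇒ [64]
  TgoII ATGG/2: at [0, 20, 31, 68] ⇒ [2, 22, 33, 70]
  BxoI ATCCGCG/4: at [4, 36, 45] ⇒ [8, 40, 49]

Pooled cuts: [2, 8, 22, 33, 40, 49, 64, 70, 76]

Fragments:
  2→8: 6 bp
  8→22: 14 bp
  22→33: 11 bp
  33→40: 7 bp
  40→49: 9 bp
  49→64: 15 bp
  64→70: 6 bp
  70→76: 6 bp
  76→2 (wrap): 83-76+2 = 9 bp

[6,6,6,7,9,9,11,14,15]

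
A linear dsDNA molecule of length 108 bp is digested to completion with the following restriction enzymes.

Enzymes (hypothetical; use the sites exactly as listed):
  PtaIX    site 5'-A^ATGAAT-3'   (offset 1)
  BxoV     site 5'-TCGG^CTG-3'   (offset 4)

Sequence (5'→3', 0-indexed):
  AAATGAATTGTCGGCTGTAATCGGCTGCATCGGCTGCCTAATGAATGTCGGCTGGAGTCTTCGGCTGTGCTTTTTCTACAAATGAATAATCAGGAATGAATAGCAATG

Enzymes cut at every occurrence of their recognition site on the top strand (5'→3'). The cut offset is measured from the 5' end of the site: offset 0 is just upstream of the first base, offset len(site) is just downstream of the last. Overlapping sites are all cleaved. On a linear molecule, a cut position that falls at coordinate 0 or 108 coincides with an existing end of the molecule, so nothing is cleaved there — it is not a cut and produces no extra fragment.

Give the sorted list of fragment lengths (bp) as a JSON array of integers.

Site scan:
  PtaIX (AATGAAT, off=1): starts [1, 39, 80, 94] → cuts [2, 40, 81, 95]
  BxoV (TCGGCTG, off=4): starts [10, 20, 29, 47, 60] → cuts [14, 24, 33, 51, 64]

Pooled cuts: [2, 14, 24, 33, 40, 51, 64, 81, 95]

Fragments:
  [0,2): 2 bp
  [2,14): 12 bp
  [14,24): 10 bp
  [24,33): 9 bp
  [33,40): 7 bp
  [40,51): 11 bp
  [51,64): 13 bp
  [64,81): 17 bp
  [81,95): 14 bp
  [95,108): 13 bp

[2,7,9,10,11,12,13,13,14,17]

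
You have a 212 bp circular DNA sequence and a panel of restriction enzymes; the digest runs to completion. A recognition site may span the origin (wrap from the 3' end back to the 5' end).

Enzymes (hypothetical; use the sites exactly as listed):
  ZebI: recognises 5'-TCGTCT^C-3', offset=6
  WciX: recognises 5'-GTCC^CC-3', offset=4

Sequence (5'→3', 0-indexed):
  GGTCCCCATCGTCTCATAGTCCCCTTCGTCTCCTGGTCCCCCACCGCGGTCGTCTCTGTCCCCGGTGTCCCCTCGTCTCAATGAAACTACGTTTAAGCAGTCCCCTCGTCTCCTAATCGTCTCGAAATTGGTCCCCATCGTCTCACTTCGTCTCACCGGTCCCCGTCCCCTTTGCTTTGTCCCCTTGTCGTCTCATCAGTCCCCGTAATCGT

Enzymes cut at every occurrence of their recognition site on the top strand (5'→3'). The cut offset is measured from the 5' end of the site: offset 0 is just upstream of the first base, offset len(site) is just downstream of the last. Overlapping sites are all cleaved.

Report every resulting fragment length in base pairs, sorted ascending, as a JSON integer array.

[6,6,8,8,8,8,9,9,9,9,9,9,10,11,11,12,14,15,16,25]

Per-enzyme occurrences:
  ZebI (TCGTCTC, off=6): starts [8, 25, 49, 72, 105, 116, 137, 147, 187] → cuts [14, 31, 55, 78, 111, 122, 143, 153, 193]
  WciX (GTCCCC, off=4): starts [1, 18, 35, 57, 66, 99, 130, 158, 164, 178, 198] → cuts [5, 22, 39, 61, 70, 103, 134, 162, 168, 182, 202]

Pooled cuts: [5, 14, 22, 31, 39, 55, 61, 70, 78, 103, 111, 122, 134, 143, 153, 162, 168, 182, 193, 202]

Fragment lengths:
  5→14: 9 bp
  14→22: 8 bp
  22→31: 9 bp
  31→39: 8 bp
  39→55: 16 bp
  55→61: 6 bp
  61→70: 9 bp
  70→78: 8 bp
  78→103: 25 bp
  103→111: 8 bp
  111→122: 11 bp
  122→134: 12 bp
  134→143: 9 bp
  143→153: 10 bp
  153→162: 9 bp
  162→168: 6 bp
  168→182: 14 bp
  182→193: 11 bp
  193→202: 9 bp
  202→5 (wrap): 212-202+5 = 15 bp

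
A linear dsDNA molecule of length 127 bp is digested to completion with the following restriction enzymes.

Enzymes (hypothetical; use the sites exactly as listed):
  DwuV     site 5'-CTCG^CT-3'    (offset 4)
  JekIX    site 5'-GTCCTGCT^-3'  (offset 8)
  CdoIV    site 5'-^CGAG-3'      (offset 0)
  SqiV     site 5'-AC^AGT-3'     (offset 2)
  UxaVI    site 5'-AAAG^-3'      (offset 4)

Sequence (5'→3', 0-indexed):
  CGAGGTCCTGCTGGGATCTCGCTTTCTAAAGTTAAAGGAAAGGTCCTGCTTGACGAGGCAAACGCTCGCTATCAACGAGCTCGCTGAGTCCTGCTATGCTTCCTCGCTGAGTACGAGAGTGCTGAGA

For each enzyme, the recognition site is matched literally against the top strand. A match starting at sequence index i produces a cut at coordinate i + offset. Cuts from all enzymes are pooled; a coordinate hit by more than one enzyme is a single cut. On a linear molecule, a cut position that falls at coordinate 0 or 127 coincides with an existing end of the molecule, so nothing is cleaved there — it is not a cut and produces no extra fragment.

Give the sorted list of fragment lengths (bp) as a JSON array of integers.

[3,5,6,7,7,8,8,9,10,11,12,12,14,15]

Per-enzyme occurrences:
  DwuV (CTCGCT, off=4): starts [17, 64, 79, 102] → cuts [21, 68, 83, 106]
  JekIX (GTCCTGCT, off=8): starts [4, 42, 87] → cuts [12, 50, 95]
  CdoIV (CGAG, off=0): starts [0, 53, 75, 113] → cuts [53, 75, 113] (position 0 is a terminus of the linear molecule — no cut)
  SqiV (ACAGT, off=2): no sites
  UxaVI (AAAG, off=4): starts [27, 33, 38] → cuts [31, 37, 42]

All cut coordinates (distinct, sorted): [12, 21, 31, 37, 42, 50, 53, 68, 75, 83, 95, 106, 113]

Fragment lengths:
  [0,12): 12 bp
  [12,21): 9 bp
  [21,31): 10 bp
  [31,37): 6 bp
  [37,42): 5 bp
  [42,50): 8 bp
  [50,53): 3 bp
  [53,68): 15 bp
  [68,75): 7 bp
  [75,83): 8 bp
  [83,95): 12 bp
  [95,106): 11 bp
  [106,113): 7 bp
  [113,127): 14 bp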